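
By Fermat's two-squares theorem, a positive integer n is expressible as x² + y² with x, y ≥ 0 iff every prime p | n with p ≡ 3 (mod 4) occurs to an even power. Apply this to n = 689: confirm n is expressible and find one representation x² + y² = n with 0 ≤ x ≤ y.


Step 1: Factor n = 689 = 13 · 53.
Step 2: Check the mod-4 condition on each prime factor: 13 ≡ 1 (mod 4), exponent 1; 53 ≡ 1 (mod 4), exponent 1.
All primes ≡ 3 (mod 4) appear to even exponent (or don't appear), so by the two-squares theorem n IS expressible as a sum of two squares.
Step 3: Build a representation. Here n = 13 · 53 is a product of primes ≡ 1 (mod 4). Each prime p ≡ 1 (mod 4) is itself a sum of two squares; find a² by testing p − a² for a perfect square:
  13: 13 − 1² = 12, 13 − 2² = 9 = 3² ⇒ 13 = 2² + 3².
  53: 53 − 1² = 52, 53 − 2² = 49 = 7² ⇒ 53 = 2² + 7².
  Combine using the Brahmagupta–Fibonacci identity (a² + b²)(c² + d²) = (ac − bd)² + (ad + bc)² = (ac + bd)² + (ad − bc)²:
  13 · 53 = 689: from (2² + 3²)(2² + 7²), take (2·2 − 3·7, 2·7 + 3·2) = (4 − 21, 14 + 6) = (-17, 20); dropping signs (only squares matter) gives (17, 20); check 17² + 20² = 289 + 400 = 689 ✓.
Step 4: Order so x ≤ y and verify: 17² + 20² = 289 + 400 = 689 = n. ✓

n = 689 = 17² + 20² (one valid representation with x ≤ y).


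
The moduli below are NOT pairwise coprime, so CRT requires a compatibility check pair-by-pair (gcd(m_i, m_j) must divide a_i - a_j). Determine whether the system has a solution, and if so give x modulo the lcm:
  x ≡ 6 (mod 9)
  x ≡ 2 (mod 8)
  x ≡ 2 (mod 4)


Moduli 9, 8, 4 are not pairwise coprime, so CRT works modulo lcm(m_i) when all pairwise compatibility conditions hold.
Pairwise compatibility: gcd(m_i, m_j) must divide a_i - a_j for every pair.
Merge one congruence at a time:
  Start: x ≡ 6 (mod 9).
  Combine with x ≡ 2 (mod 8): gcd(9, 8) = 1; 2 - 6 = -4, which IS divisible by 1, so compatible.
    Write x = 6 + 9·t and substitute into x ≡ 2 (mod 8): 9·t ≡ 2 − 6 = -4 (mod 8).
    Reduce coefficients mod 8: 1·t ≡ 4 (mod 8).
    So t ≡ 4 (mod 8).
    Then x = 6 + 9·4 = 42, valid modulo lcm(9, 8) = 72: x ≡ 42 (mod 72).
  Combine with x ≡ 2 (mod 4): gcd(72, 4) = 4; 2 - 42 = -40, which IS divisible by 4, so compatible.
    Write x = 42 + 72·t and substitute into x ≡ 2 (mod 4): 72·t ≡ 2 − 42 = -40 (mod 4).
    Divide the congruence (and modulus) by g = 4: 18·t ≡ -10 (mod 1).
    Modulo 1 every t works; take t = 0.
    Then x = 42 + 72·0 = 42, valid modulo lcm(72, 4) = 72: x ≡ 42 (mod 72).
Verify: 42 mod 9 = 6, 42 mod 8 = 2, 42 mod 4 = 2.

x ≡ 42 (mod 72).


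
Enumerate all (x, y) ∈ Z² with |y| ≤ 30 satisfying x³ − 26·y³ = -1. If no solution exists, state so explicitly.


The equation is x³ - 26y³ = -1. For fixed y, x³ = 26·y³ − 1, so a solution requires the RHS to be a perfect cube.
Strategy: iterate y from -30 to 30, compute RHS = 26·y³ − 1, and check whether it is a (positive or negative) perfect cube.
Check small values of y:
  y = 0: RHS = -1 = (-1)³ ⇒ x = -1 works.
  y = 1: RHS = 25 is not a perfect cube.
  y = -1: RHS = -27 = (-3)³ ⇒ x = -3 works.
  y = 2: RHS = 207 is not a perfect cube.
  y = -2: RHS = -209 is not a perfect cube.
  y = 3: RHS = 701 is not a perfect cube.
  y = -3: RHS = -703 is not a perfect cube.
Continuing the search up to |y| = 30 finds no further solutions beyond those listed.
Collected solutions: (-1, 0), (-3, -1).

Solutions (with |y| ≤ 30): (-1, 0), (-3, -1).


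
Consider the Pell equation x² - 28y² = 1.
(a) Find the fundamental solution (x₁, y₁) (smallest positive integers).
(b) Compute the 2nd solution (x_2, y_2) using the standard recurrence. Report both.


Step 1: Find the fundamental solution (x₁, y₁) of x² - 28y² = 1.
  Expand √28 as a continued fraction. a₀ = ⌊√28⌋ = 5; iterate m_{k+1} = d_k·a_k − m_k, d_{k+1} = (28 − m_{k+1}²)/d_k, a_{k+1} = ⌊(a₀ + m_{k+1})/d_{k+1}⌋ (starting m₀ = 0, d₀ = 1), with convergents p_k = a_k·p_{k-1} + p_{k-2}, q_k = a_k·q_{k-1} + q_{k-2} (p₋₁ = 1, q₋₁ = 0):
  k = 0: a₀ = 5; p₀/q₀ = 5/1; p₀² − 28·q₀² = 25 − 28 = -3.
  k = 1: m = 5, d = 3, a = ⌊(5 + 5)/3⌋ = 3; p/q = (3·5 + 1)/(3·1 + 0) = 16/3; p² − 28·q² = 256 − 252 = 4.
  k = 2: m = 4, d = 4, a = ⌊(5 + 4)/4⌋ = 2; p/q = (2·16 + 5)/(2·3 + 1) = 37/7; p² − 28·q² = 1369 − 1372 = -3.
  k = 3: m = 4, d = 3, a = ⌊(5 + 4)/3⌋ = 3; p/q = (3·37 + 16)/(3·7 + 3) = 127/24; p² − 28·q² = 16129 − 16128 = 1.
  The first convergent with p² − 28·q² = 1 gives the fundamental solution (x₁, y₁) = (127, 24).
Step 2: Apply the recurrence (x_{n+1}, y_{n+1}) = (x₁x_n + 28y₁y_n, x₁y_n + y₁x_n) repeatedly.
  From (x_1, y_1) = (127, 24): x_2 = 127·127 + 28·24·24 = 32257; y_2 = 127·24 + 24·127 = 6096.
Step 3: Verify x_2² - 28·y_2² = 1040514049 - 1040514048 = 1 (should be 1). ✓

(x_1, y_1) = (127, 24); (x_2, y_2) = (32257, 6096).


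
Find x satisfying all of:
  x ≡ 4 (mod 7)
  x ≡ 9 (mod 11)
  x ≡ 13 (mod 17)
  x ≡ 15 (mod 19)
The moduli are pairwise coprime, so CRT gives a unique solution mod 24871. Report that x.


Product of moduli M = 7 · 11 · 17 · 19 = 24871.
Merge one congruence at a time:
  Start: x ≡ 4 (mod 7).
  Combine with x ≡ 9 (mod 11); new modulus lcm = 77.
    Write x = 4 + 7·t and substitute into x ≡ 9 (mod 11): 7·t ≡ 9 − 4 = 5 (mod 11).
    The inverse of 7 mod 11 is 8 (since 7·8 = 56 = 5·11 + 1), so t ≡ 8·5 = 40 ≡ 7 (mod 11).
    Then x = 4 + 7·7 = 53, valid modulo lcm(7, 11) = 77: x ≡ 53 (mod 77).
  Combine with x ≡ 13 (mod 17); new modulus lcm = 1309.
    Write x = 53 + 77·t and substitute into x ≡ 13 (mod 17): 77·t ≡ 13 − 53 = -40 (mod 17).
    Reduce coefficients mod 17: 9·t ≡ 11 (mod 17).
    The inverse of 9 mod 17 is 2 (since 9·2 = 18 = 1·17 + 1), so t ≡ 2·11 = 22 ≡ 5 (mod 17).
    Then x = 53 + 77·5 = 438, valid modulo lcm(77, 17) = 1309: x ≡ 438 (mod 1309).
  Combine with x ≡ 15 (mod 19); new modulus lcm = 24871.
    Write x = 438 + 1309·t and substitute into x ≡ 15 (mod 19): 1309·t ≡ 15 − 438 = -423 (mod 19).
    Reduce coefficients mod 19: 17·t ≡ 14 (mod 19).
    The inverse of 17 mod 19 is 9 (since 17·9 = 153 = 8·19 + 1), so t ≡ 9·14 = 126 ≡ 12 (mod 19).
    Then x = 438 + 1309·12 = 16146, valid modulo lcm(1309, 19) = 24871: x ≡ 16146 (mod 24871).
Verify against each original: 16146 mod 7 = 4, 16146 mod 11 = 9, 16146 mod 17 = 13, 16146 mod 19 = 15.

x ≡ 16146 (mod 24871).


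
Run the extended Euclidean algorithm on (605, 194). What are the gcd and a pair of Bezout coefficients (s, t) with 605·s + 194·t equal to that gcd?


Euclidean algorithm on (605, 194) — divide until remainder is 0:
  605 = 3 · 194 + 23
  194 = 8 · 23 + 10
  23 = 2 · 10 + 3
  10 = 3 · 3 + 1
  3 = 3 · 1 + 0
gcd(605, 194) = 1.
Track Bezout coefficients alongside the remainders: start with r₀ = 605 = a·1 + b·0 (s = 1, t = 0) and r₁ = 194 = a·0 + b·1 (s = 0, t = 1); each new remainder r_{k+1} = r_{k-1} − q_k·r_k inherits s_{k+1} = s_{k-1} − q_k·s_k, t_{k+1} = t_{k-1} − q_k·t_k, so r_k = a·s_k + b·t_k at every step:
  q = 3: r = 23, s = 1 − 3·0 = 1, t = 0 − 3·1 = -3  (check: 605·1 + 194·(-3) = 23)
  q = 8: r = 10, s = 0 − 8·1 = -8, t = 1 − 8·(-3) = 25  (check: 605·(-8) + 194·25 = 10)
  q = 2: r = 3, s = 1 − 2·(-8) = 17, t = -3 − 2·25 = -53  (check: 605·17 + 194·(-53) = 3)
  q = 3: r = 1, s = -8 − 3·17 = -59, t = 25 − 3·(-53) = 184  (check: 605·(-59) + 194·184 = 1)
The row with r = 1 (the gcd) gives the Bezout coefficients s = -59, t = 184.
Result: 605 · (-59) + 194 · (184) = 1.

gcd(605, 194) = 1; s = -59, t = 184 (check: 605·(-59) + 194·184 = 1).


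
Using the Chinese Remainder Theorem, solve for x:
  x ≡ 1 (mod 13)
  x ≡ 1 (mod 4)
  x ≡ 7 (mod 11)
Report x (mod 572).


Moduli 13, 4, 11 are pairwise coprime; by CRT there is a unique solution modulo M = 13 · 4 · 11 = 572.
Solve pairwise, accumulating the modulus:
  Start with x ≡ 1 (mod 13).
  Combine with x ≡ 1 (mod 4): since gcd(13, 4) = 1, we get a unique residue mod 52.
    Write x = 1 + 13·t and substitute into x ≡ 1 (mod 4): 13·t ≡ 1 − 1 = 0 (mod 4).
    Reduce coefficients mod 4: 1·t ≡ 0 (mod 4).
    So t ≡ 0 (mod 4).
    Then x = 1 + 13·0 = 1, valid modulo lcm(13, 4) = 52: x ≡ 1 (mod 52).
  Combine with x ≡ 7 (mod 11): since gcd(52, 11) = 1, we get a unique residue mod 572.
    Write x = 1 + 52·t and substitute into x ≡ 7 (mod 11): 52·t ≡ 7 − 1 = 6 (mod 11).
    Reduce coefficients mod 11: 8·t ≡ 6 (mod 11).
    The inverse of 8 mod 11 is 7 (since 8·7 = 56 = 5·11 + 1), so t ≡ 7·6 = 42 ≡ 9 (mod 11).
    Then x = 1 + 52·9 = 469, valid modulo lcm(52, 11) = 572: x ≡ 469 (mod 572).
Verify: 469 mod 13 = 1 ✓, 469 mod 4 = 1 ✓, 469 mod 11 = 7 ✓.

x ≡ 469 (mod 572).


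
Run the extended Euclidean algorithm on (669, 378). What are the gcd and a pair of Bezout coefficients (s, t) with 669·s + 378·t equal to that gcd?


Euclidean algorithm on (669, 378) — divide until remainder is 0:
  669 = 1 · 378 + 291
  378 = 1 · 291 + 87
  291 = 3 · 87 + 30
  87 = 2 · 30 + 27
  30 = 1 · 27 + 3
  27 = 9 · 3 + 0
gcd(669, 378) = 3.
Track Bezout coefficients alongside the remainders: start with r₀ = 669 = a·1 + b·0 (s = 1, t = 0) and r₁ = 378 = a·0 + b·1 (s = 0, t = 1); each new remainder r_{k+1} = r_{k-1} − q_k·r_k inherits s_{k+1} = s_{k-1} − q_k·s_k, t_{k+1} = t_{k-1} − q_k·t_k, so r_k = a·s_k + b·t_k at every step:
  q = 1: r = 291, s = 1 − 1·0 = 1, t = 0 − 1·1 = -1  (check: 669·1 + 378·(-1) = 291)
  q = 1: r = 87, s = 0 − 1·1 = -1, t = 1 − 1·(-1) = 2  (check: 669·(-1) + 378·2 = 87)
  q = 3: r = 30, s = 1 − 3·(-1) = 4, t = -1 − 3·2 = -7  (check: 669·4 + 378·(-7) = 30)
  q = 2: r = 27, s = -1 − 2·4 = -9, t = 2 − 2·(-7) = 16  (check: 669·(-9) + 378·16 = 27)
  q = 1: r = 3, s = 4 − 1·(-9) = 13, t = -7 − 1·16 = -23  (check: 669·13 + 378·(-23) = 3)
The row with r = 3 (the gcd) gives the Bezout coefficients s = 13, t = -23.
Result: 669 · (13) + 378 · (-23) = 3.

gcd(669, 378) = 3; s = 13, t = -23 (check: 669·13 + 378·(-23) = 3).


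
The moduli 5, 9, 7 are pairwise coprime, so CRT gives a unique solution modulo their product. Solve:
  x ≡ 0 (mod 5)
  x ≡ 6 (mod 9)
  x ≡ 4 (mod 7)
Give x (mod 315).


Moduli 5, 9, 7 are pairwise coprime; by CRT there is a unique solution modulo M = 5 · 9 · 7 = 315.
Solve pairwise, accumulating the modulus:
  Start with x ≡ 0 (mod 5).
  Combine with x ≡ 6 (mod 9): since gcd(5, 9) = 1, we get a unique residue mod 45.
    Write x = 0 + 5·t and substitute into x ≡ 6 (mod 9): 5·t ≡ 6 − 0 = 6 (mod 9).
    The inverse of 5 mod 9 is 2 (since 5·2 = 10 = 1·9 + 1), so t ≡ 2·6 = 12 ≡ 3 (mod 9).
    Then x = 0 + 5·3 = 15, valid modulo lcm(5, 9) = 45: x ≡ 15 (mod 45).
  Combine with x ≡ 4 (mod 7): since gcd(45, 7) = 1, we get a unique residue mod 315.
    Write x = 15 + 45·t and substitute into x ≡ 4 (mod 7): 45·t ≡ 4 − 15 = -11 (mod 7).
    Reduce coefficients mod 7: 3·t ≡ 3 (mod 7).
    The inverse of 3 mod 7 is 5 (since 3·5 = 15 = 2·7 + 1), so t ≡ 5·3 = 15 ≡ 1 (mod 7).
    Then x = 15 + 45·1 = 60, valid modulo lcm(45, 7) = 315: x ≡ 60 (mod 315).
Verify: 60 mod 5 = 0 ✓, 60 mod 9 = 6 ✓, 60 mod 7 = 4 ✓.

x ≡ 60 (mod 315).


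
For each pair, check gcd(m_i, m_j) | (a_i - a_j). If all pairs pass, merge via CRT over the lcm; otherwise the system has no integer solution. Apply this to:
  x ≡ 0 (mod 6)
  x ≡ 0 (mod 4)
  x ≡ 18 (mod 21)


Moduli 6, 4, 21 are not pairwise coprime, so CRT works modulo lcm(m_i) when all pairwise compatibility conditions hold.
Pairwise compatibility: gcd(m_i, m_j) must divide a_i - a_j for every pair.
Merge one congruence at a time:
  Start: x ≡ 0 (mod 6).
  Combine with x ≡ 0 (mod 4): gcd(6, 4) = 2; 0 - 0 = 0, which IS divisible by 2, so compatible.
    Write x = 0 + 6·t and substitute into x ≡ 0 (mod 4): 6·t ≡ 0 − 0 = 0 (mod 4).
    Divide the congruence (and modulus) by g = 2: 3·t ≡ 0 (mod 2).
    Reduce coefficients mod 2: 1·t ≡ 0 (mod 2).
    So t ≡ 0 (mod 2).
    Then x = 0 + 6·0 = 0, valid modulo lcm(6, 4) = 12: x ≡ 0 (mod 12).
  Combine with x ≡ 18 (mod 21): gcd(12, 21) = 3; 18 - 0 = 18, which IS divisible by 3, so compatible.
    Write x = 0 + 12·t and substitute into x ≡ 18 (mod 21): 12·t ≡ 18 − 0 = 18 (mod 21).
    Divide the congruence (and modulus) by g = 3: 4·t ≡ 6 (mod 7).
    The inverse of 4 mod 7 is 2 (since 4·2 = 8 = 1·7 + 1), so t ≡ 2·6 = 12 ≡ 5 (mod 7).
    Then x = 0 + 12·5 = 60, valid modulo lcm(12, 21) = 84: x ≡ 60 (mod 84).
Verify: 60 mod 6 = 0, 60 mod 4 = 0, 60 mod 21 = 18.

x ≡ 60 (mod 84).


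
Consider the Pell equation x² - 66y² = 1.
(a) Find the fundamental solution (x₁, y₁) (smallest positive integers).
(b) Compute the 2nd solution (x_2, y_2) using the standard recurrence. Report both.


Step 1: Find the fundamental solution (x₁, y₁) of x² - 66y² = 1.
  Expand √66 as a continued fraction. a₀ = ⌊√66⌋ = 8; iterate m_{k+1} = d_k·a_k − m_k, d_{k+1} = (66 − m_{k+1}²)/d_k, a_{k+1} = ⌊(a₀ + m_{k+1})/d_{k+1}⌋ (starting m₀ = 0, d₀ = 1), with convergents p_k = a_k·p_{k-1} + p_{k-2}, q_k = a_k·q_{k-1} + q_{k-2} (p₋₁ = 1, q₋₁ = 0):
  k = 0: a₀ = 8; p₀/q₀ = 8/1; p₀² − 66·q₀² = 64 − 66 = -2.
  k = 1: m = 8, d = 2, a = ⌊(8 + 8)/2⌋ = 8; p/q = (8·8 + 1)/(8·1 + 0) = 65/8; p² − 66·q² = 4225 − 4224 = 1.
  The first convergent with p² − 66·q² = 1 gives the fundamental solution (x₁, y₁) = (65, 8).
Step 2: Apply the recurrence (x_{n+1}, y_{n+1}) = (x₁x_n + 66y₁y_n, x₁y_n + y₁x_n) repeatedly.
  From (x_1, y_1) = (65, 8): x_2 = 65·65 + 66·8·8 = 8449; y_2 = 65·8 + 8·65 = 1040.
Step 3: Verify x_2² - 66·y_2² = 71385601 - 71385600 = 1 (should be 1). ✓

(x_1, y_1) = (65, 8); (x_2, y_2) = (8449, 1040).


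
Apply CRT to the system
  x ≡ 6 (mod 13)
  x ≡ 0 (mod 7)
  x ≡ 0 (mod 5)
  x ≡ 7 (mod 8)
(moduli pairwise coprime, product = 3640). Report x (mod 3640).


Product of moduli M = 13 · 7 · 5 · 8 = 3640.
Merge one congruence at a time:
  Start: x ≡ 6 (mod 13).
  Combine with x ≡ 0 (mod 7); new modulus lcm = 91.
    Write x = 6 + 13·t and substitute into x ≡ 0 (mod 7): 13·t ≡ 0 − 6 = -6 (mod 7).
    Reduce coefficients mod 7: 6·t ≡ 1 (mod 7).
    The inverse of 6 mod 7 is 6 (since 6·6 = 36 = 5·7 + 1), so t ≡ 6·1 = 6 ≡ 6 (mod 7).
    Then x = 6 + 13·6 = 84, valid modulo lcm(13, 7) = 91: x ≡ 84 (mod 91).
  Combine with x ≡ 0 (mod 5); new modulus lcm = 455.
    Write x = 84 + 91·t and substitute into x ≡ 0 (mod 5): 91·t ≡ 0 − 84 = -84 (mod 5).
    Reduce coefficients mod 5: 1·t ≡ 1 (mod 5).
    So t ≡ 1 (mod 5).
    Then x = 84 + 91·1 = 175, valid modulo lcm(91, 5) = 455: x ≡ 175 (mod 455).
  Combine with x ≡ 7 (mod 8); new modulus lcm = 3640.
    Write x = 175 + 455·t and substitute into x ≡ 7 (mod 8): 455·t ≡ 7 − 175 = -168 (mod 8).
    Reduce coefficients mod 8: 7·t ≡ 0 (mod 8).
    The inverse of 7 mod 8 is 7 (since 7·7 = 49 = 6·8 + 1), so t ≡ 7·0 = 0 ≡ 0 (mod 8).
    Then x = 175 + 455·0 = 175, valid modulo lcm(455, 8) = 3640: x ≡ 175 (mod 3640).
Verify against each original: 175 mod 13 = 6, 175 mod 7 = 0, 175 mod 5 = 0, 175 mod 8 = 7.

x ≡ 175 (mod 3640).


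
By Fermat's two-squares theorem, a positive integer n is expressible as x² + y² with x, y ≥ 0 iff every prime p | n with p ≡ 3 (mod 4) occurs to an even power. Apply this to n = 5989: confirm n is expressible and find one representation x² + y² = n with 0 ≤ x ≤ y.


Step 1: Factor n = 5989 = 53 · 113.
Step 2: Check the mod-4 condition on each prime factor: 53 ≡ 1 (mod 4), exponent 1; 113 ≡ 1 (mod 4), exponent 1.
All primes ≡ 3 (mod 4) appear to even exponent (or don't appear), so by the two-squares theorem n IS expressible as a sum of two squares.
Step 3: Build a representation. Here n = 53 · 113 is a product of primes ≡ 1 (mod 4). Each prime p ≡ 1 (mod 4) is itself a sum of two squares; find a² by testing p − a² for a perfect square:
  53: 53 − 1² = 52, 53 − 2² = 49 = 7² ⇒ 53 = 2² + 7².
  113: 113 − 1² = 112, 113 − 2² = 109, 113 − 3² = 104, 113 − 4² = 97, 113 − 5² = 88, 113 − 6² = 77, 113 − 7² = 64 = 8² ⇒ 113 = 7² + 8².
  Combine using the Brahmagupta–Fibonacci identity (a² + b²)(c² + d²) = (ac − bd)² + (ad + bc)² = (ac + bd)² + (ad − bc)²:
  53 · 113 = 5989: from (2² + 7²)(7² + 8²), take (2·7 − 7·8, 2·8 + 7·7) = (14 − 56, 16 + 49) = (-42, 65); dropping signs (only squares matter) gives (42, 65); check 42² + 65² = 1764 + 4225 = 5989 ✓.
Step 4: Order so x ≤ y and verify: 42² + 65² = 1764 + 4225 = 5989 = n. ✓

n = 5989 = 42² + 65² (one valid representation with x ≤ y).


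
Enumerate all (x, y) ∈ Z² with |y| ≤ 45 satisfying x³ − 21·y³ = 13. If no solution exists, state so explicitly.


The equation is x³ - 21y³ = 13. For fixed y, x³ = 21·y³ + 13, so a solution requires the RHS to be a perfect cube.
Strategy: iterate y from -45 to 45, compute RHS = 21·y³ + 13, and check whether it is a (positive or negative) perfect cube.
Check small values of y:
  y = 0: RHS = 13 is not a perfect cube.
  y = 1: RHS = 34 is not a perfect cube.
  y = -1: RHS = -8 = (-2)³ ⇒ x = -2 works.
  y = 2: RHS = 181 is not a perfect cube.
  y = -2: RHS = -155 is not a perfect cube.
  y = 3: RHS = 580 is not a perfect cube.
  y = -3: RHS = -554 is not a perfect cube.
Continuing, at y = -4: RHS = -1331 = (-11)³ ⇒ x = -11 works.
Searching the remaining y in |y| ≤ 45 finds no further solutions.
Collected solutions: (-2, -1), (-11, -4).

Solutions (with |y| ≤ 45): (-2, -1), (-11, -4).


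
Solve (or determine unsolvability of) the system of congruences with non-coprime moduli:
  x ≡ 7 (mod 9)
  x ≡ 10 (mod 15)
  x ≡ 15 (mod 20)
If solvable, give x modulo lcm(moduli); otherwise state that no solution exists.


Moduli 9, 15, 20 are not pairwise coprime, so CRT works modulo lcm(m_i) when all pairwise compatibility conditions hold.
Pairwise compatibility: gcd(m_i, m_j) must divide a_i - a_j for every pair.
Merge one congruence at a time:
  Start: x ≡ 7 (mod 9).
  Combine with x ≡ 10 (mod 15): gcd(9, 15) = 3; 10 - 7 = 3, which IS divisible by 3, so compatible.
    Write x = 7 + 9·t and substitute into x ≡ 10 (mod 15): 9·t ≡ 10 − 7 = 3 (mod 15).
    Divide the congruence (and modulus) by g = 3: 3·t ≡ 1 (mod 5).
    The inverse of 3 mod 5 is 2 (since 3·2 = 6 = 1·5 + 1), so t ≡ 2·1 = 2 ≡ 2 (mod 5).
    Then x = 7 + 9·2 = 25, valid modulo lcm(9, 15) = 45: x ≡ 25 (mod 45).
  Combine with x ≡ 15 (mod 20): gcd(45, 20) = 5; 15 - 25 = -10, which IS divisible by 5, so compatible.
    Write x = 25 + 45·t and substitute into x ≡ 15 (mod 20): 45·t ≡ 15 − 25 = -10 (mod 20).
    Divide the congruence (and modulus) by g = 5: 9·t ≡ -2 (mod 4).
    Reduce coefficients mod 4: 1·t ≡ 2 (mod 4).
    So t ≡ 2 (mod 4).
    Then x = 25 + 45·2 = 115, valid modulo lcm(45, 20) = 180: x ≡ 115 (mod 180).
Verify: 115 mod 9 = 7, 115 mod 15 = 10, 115 mod 20 = 15.

x ≡ 115 (mod 180).


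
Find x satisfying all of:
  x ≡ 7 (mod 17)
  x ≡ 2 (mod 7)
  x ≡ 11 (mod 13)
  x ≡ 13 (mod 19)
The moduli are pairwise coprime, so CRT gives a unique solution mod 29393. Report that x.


Product of moduli M = 17 · 7 · 13 · 19 = 29393.
Merge one congruence at a time:
  Start: x ≡ 7 (mod 17).
  Combine with x ≡ 2 (mod 7); new modulus lcm = 119.
    Write x = 7 + 17·t and substitute into x ≡ 2 (mod 7): 17·t ≡ 2 − 7 = -5 (mod 7).
    Reduce coefficients mod 7: 3·t ≡ 2 (mod 7).
    The inverse of 3 mod 7 is 5 (since 3·5 = 15 = 2·7 + 1), so t ≡ 5·2 = 10 ≡ 3 (mod 7).
    Then x = 7 + 17·3 = 58, valid modulo lcm(17, 7) = 119: x ≡ 58 (mod 119).
  Combine with x ≡ 11 (mod 13); new modulus lcm = 1547.
    Write x = 58 + 119·t and substitute into x ≡ 11 (mod 13): 119·t ≡ 11 − 58 = -47 (mod 13).
    Reduce coefficients mod 13: 2·t ≡ 5 (mod 13).
    The inverse of 2 mod 13 is 7 (since 2·7 = 14 = 1·13 + 1), so t ≡ 7·5 = 35 ≡ 9 (mod 13).
    Then x = 58 + 119·9 = 1129, valid modulo lcm(119, 13) = 1547: x ≡ 1129 (mod 1547).
  Combine with x ≡ 13 (mod 19); new modulus lcm = 29393.
    Write x = 1129 + 1547·t and substitute into x ≡ 13 (mod 19): 1547·t ≡ 13 − 1129 = -1116 (mod 19).
    Reduce coefficients mod 19: 8·t ≡ 5 (mod 19).
    The inverse of 8 mod 19 is 12 (since 8·12 = 96 = 5·19 + 1), so t ≡ 12·5 = 60 ≡ 3 (mod 19).
    Then x = 1129 + 1547·3 = 5770, valid modulo lcm(1547, 19) = 29393: x ≡ 5770 (mod 29393).
Verify against each original: 5770 mod 17 = 7, 5770 mod 7 = 2, 5770 mod 13 = 11, 5770 mod 19 = 13.

x ≡ 5770 (mod 29393).


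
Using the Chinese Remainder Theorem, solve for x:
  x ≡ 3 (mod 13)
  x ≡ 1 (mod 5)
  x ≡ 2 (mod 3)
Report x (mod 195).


Moduli 13, 5, 3 are pairwise coprime; by CRT there is a unique solution modulo M = 13 · 5 · 3 = 195.
Solve pairwise, accumulating the modulus:
  Start with x ≡ 3 (mod 13).
  Combine with x ≡ 1 (mod 5): since gcd(13, 5) = 1, we get a unique residue mod 65.
    Write x = 3 + 13·t and substitute into x ≡ 1 (mod 5): 13·t ≡ 1 − 3 = -2 (mod 5).
    Reduce coefficients mod 5: 3·t ≡ 3 (mod 5).
    The inverse of 3 mod 5 is 2 (since 3·2 = 6 = 1·5 + 1), so t ≡ 2·3 = 6 ≡ 1 (mod 5).
    Then x = 3 + 13·1 = 16, valid modulo lcm(13, 5) = 65: x ≡ 16 (mod 65).
  Combine with x ≡ 2 (mod 3): since gcd(65, 3) = 1, we get a unique residue mod 195.
    Write x = 16 + 65·t and substitute into x ≡ 2 (mod 3): 65·t ≡ 2 − 16 = -14 (mod 3).
    Reduce coefficients mod 3: 2·t ≡ 1 (mod 3).
    The inverse of 2 mod 3 is 2 (since 2·2 = 4 = 1·3 + 1), so t ≡ 2·1 = 2 ≡ 2 (mod 3).
    Then x = 16 + 65·2 = 146, valid modulo lcm(65, 3) = 195: x ≡ 146 (mod 195).
Verify: 146 mod 13 = 3 ✓, 146 mod 5 = 1 ✓, 146 mod 3 = 2 ✓.

x ≡ 146 (mod 195).


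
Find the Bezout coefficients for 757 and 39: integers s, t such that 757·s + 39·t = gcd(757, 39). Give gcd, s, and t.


Euclidean algorithm on (757, 39) — divide until remainder is 0:
  757 = 19 · 39 + 16
  39 = 2 · 16 + 7
  16 = 2 · 7 + 2
  7 = 3 · 2 + 1
  2 = 2 · 1 + 0
gcd(757, 39) = 1.
Track Bezout coefficients alongside the remainders: start with r₀ = 757 = a·1 + b·0 (s = 1, t = 0) and r₁ = 39 = a·0 + b·1 (s = 0, t = 1); each new remainder r_{k+1} = r_{k-1} − q_k·r_k inherits s_{k+1} = s_{k-1} − q_k·s_k, t_{k+1} = t_{k-1} − q_k·t_k, so r_k = a·s_k + b·t_k at every step:
  q = 19: r = 16, s = 1 − 19·0 = 1, t = 0 − 19·1 = -19  (check: 757·1 + 39·(-19) = 16)
  q = 2: r = 7, s = 0 − 2·1 = -2, t = 1 − 2·(-19) = 39  (check: 757·(-2) + 39·39 = 7)
  q = 2: r = 2, s = 1 − 2·(-2) = 5, t = -19 − 2·39 = -97  (check: 757·5 + 39·(-97) = 2)
  q = 3: r = 1, s = -2 − 3·5 = -17, t = 39 − 3·(-97) = 330  (check: 757·(-17) + 39·330 = 1)
The row with r = 1 (the gcd) gives the Bezout coefficients s = -17, t = 330.
Result: 757 · (-17) + 39 · (330) = 1.

gcd(757, 39) = 1; s = -17, t = 330 (check: 757·(-17) + 39·330 = 1).


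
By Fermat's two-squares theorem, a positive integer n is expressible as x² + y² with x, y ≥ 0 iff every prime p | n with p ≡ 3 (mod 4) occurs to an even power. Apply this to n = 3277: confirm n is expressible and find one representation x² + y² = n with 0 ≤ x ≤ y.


Step 1: Factor n = 3277 = 29 · 113.
Step 2: Check the mod-4 condition on each prime factor: 29 ≡ 1 (mod 4), exponent 1; 113 ≡ 1 (mod 4), exponent 1.
All primes ≡ 3 (mod 4) appear to even exponent (or don't appear), so by the two-squares theorem n IS expressible as a sum of two squares.
Step 3: Build a representation. Here n = 29 · 113 is a product of primes ≡ 1 (mod 4). Each prime p ≡ 1 (mod 4) is itself a sum of two squares; find a² by testing p − a² for a perfect square:
  29: 29 − 1² = 28, 29 − 2² = 25 = 5² ⇒ 29 = 2² + 5².
  113: 113 − 1² = 112, 113 − 2² = 109, 113 − 3² = 104, 113 − 4² = 97, 113 − 5² = 88, 113 − 6² = 77, 113 − 7² = 64 = 8² ⇒ 113 = 7² + 8².
  Combine using the Brahmagupta–Fibonacci identity (a² + b²)(c² + d²) = (ac − bd)² + (ad + bc)² = (ac + bd)² + (ad − bc)²:
  29 · 113 = 3277: from (2² + 5²)(7² + 8²), take (2·7 − 5·8, 2·8 + 5·7) = (14 − 40, 16 + 35) = (-26, 51); dropping signs (only squares matter) gives (26, 51); check 26² + 51² = 676 + 2601 = 3277 ✓.
Step 4: Order so x ≤ y and verify: 26² + 51² = 676 + 2601 = 3277 = n. ✓

n = 3277 = 26² + 51² (one valid representation with x ≤ y).


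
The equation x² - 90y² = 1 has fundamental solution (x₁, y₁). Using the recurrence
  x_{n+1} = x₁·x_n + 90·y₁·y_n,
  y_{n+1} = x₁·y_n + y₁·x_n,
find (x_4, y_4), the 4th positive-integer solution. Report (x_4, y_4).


Step 1: Find the fundamental solution (x₁, y₁) of x² - 90y² = 1.
  Expand √90 as a continued fraction. a₀ = ⌊√90⌋ = 9; iterate m_{k+1} = d_k·a_k − m_k, d_{k+1} = (90 − m_{k+1}²)/d_k, a_{k+1} = ⌊(a₀ + m_{k+1})/d_{k+1}⌋ (starting m₀ = 0, d₀ = 1), with convergents p_k = a_k·p_{k-1} + p_{k-2}, q_k = a_k·q_{k-1} + q_{k-2} (p₋₁ = 1, q₋₁ = 0):
  k = 0: a₀ = 9; p₀/q₀ = 9/1; p₀² − 90·q₀² = 81 − 90 = -9.
  k = 1: m = 9, d = 9, a = ⌊(9 + 9)/9⌋ = 2; p/q = (2·9 + 1)/(2·1 + 0) = 19/2; p² − 90·q² = 361 − 360 = 1.
  The first convergent with p² − 90·q² = 1 gives the fundamental solution (x₁, y₁) = (19, 2).
Step 2: Apply the recurrence (x_{n+1}, y_{n+1}) = (x₁x_n + 90y₁y_n, x₁y_n + y₁x_n) repeatedly.
  From (x_1, y_1) = (19, 2): x_2 = 19·19 + 90·2·2 = 721; y_2 = 19·2 + 2·19 = 76.
  From (x_2, y_2) = (721, 76): x_3 = 19·721 + 90·2·76 = 27379; y_3 = 19·76 + 2·721 = 2886.
  From (x_3, y_3) = (27379, 2886): x_4 = 19·27379 + 90·2·2886 = 1039681; y_4 = 19·2886 + 2·27379 = 109592.
Step 3: Verify x_4² - 90·y_4² = 1080936581761 - 1080936581760 = 1 (should be 1). ✓

(x_1, y_1) = (19, 2); (x_4, y_4) = (1039681, 109592).


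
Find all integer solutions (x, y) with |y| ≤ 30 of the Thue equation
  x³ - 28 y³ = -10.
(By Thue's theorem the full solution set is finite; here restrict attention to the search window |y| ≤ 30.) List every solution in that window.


The equation is x³ - 28y³ = -10. For fixed y, x³ = 28·y³ − 10, so a solution requires the RHS to be a perfect cube.
Strategy: iterate y from -30 to 30, compute RHS = 28·y³ − 10, and check whether it is a (positive or negative) perfect cube.
Check small values of y:
  y = 0: RHS = -10 is not a perfect cube.
  y = 1: RHS = 18 is not a perfect cube.
  y = -1: RHS = -38 is not a perfect cube.
  y = 2: RHS = 214 is not a perfect cube.
  y = -2: RHS = -234 is not a perfect cube.
  y = 3: RHS = 746 is not a perfect cube.
  y = -3: RHS = -766 is not a perfect cube.
Continuing the search up to |y| = 30 finds no solutions either.
No (x, y) in the scanned range satisfies the equation.

No integer solutions with |y| ≤ 30.


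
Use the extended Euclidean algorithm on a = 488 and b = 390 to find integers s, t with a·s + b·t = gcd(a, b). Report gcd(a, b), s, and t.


Euclidean algorithm on (488, 390) — divide until remainder is 0:
  488 = 1 · 390 + 98
  390 = 3 · 98 + 96
  98 = 1 · 96 + 2
  96 = 48 · 2 + 0
gcd(488, 390) = 2.
Track Bezout coefficients alongside the remainders: start with r₀ = 488 = a·1 + b·0 (s = 1, t = 0) and r₁ = 390 = a·0 + b·1 (s = 0, t = 1); each new remainder r_{k+1} = r_{k-1} − q_k·r_k inherits s_{k+1} = s_{k-1} − q_k·s_k, t_{k+1} = t_{k-1} − q_k·t_k, so r_k = a·s_k + b·t_k at every step:
  q = 1: r = 98, s = 1 − 1·0 = 1, t = 0 − 1·1 = -1  (check: 488·1 + 390·(-1) = 98)
  q = 3: r = 96, s = 0 − 3·1 = -3, t = 1 − 3·(-1) = 4  (check: 488·(-3) + 390·4 = 96)
  q = 1: r = 2, s = 1 − 1·(-3) = 4, t = -1 − 1·4 = -5  (check: 488·4 + 390·(-5) = 2)
The row with r = 2 (the gcd) gives the Bezout coefficients s = 4, t = -5.
Result: 488 · (4) + 390 · (-5) = 2.

gcd(488, 390) = 2; s = 4, t = -5 (check: 488·4 + 390·(-5) = 2).


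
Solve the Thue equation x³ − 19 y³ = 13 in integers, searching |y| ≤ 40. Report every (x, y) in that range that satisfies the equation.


The equation is x³ - 19y³ = 13. For fixed y, x³ = 19·y³ + 13, so a solution requires the RHS to be a perfect cube.
Strategy: iterate y from -40 to 40, compute RHS = 19·y³ + 13, and check whether it is a (positive or negative) perfect cube.
Check small values of y:
  y = 0: RHS = 13 is not a perfect cube.
  y = 1: RHS = 32 is not a perfect cube.
  y = -1: RHS = -6 is not a perfect cube.
  y = 2: RHS = 165 is not a perfect cube.
  y = -2: RHS = -139 is not a perfect cube.
  y = 3: RHS = 526 is not a perfect cube.
  y = -3: RHS = -500 is not a perfect cube.
Continuing the search up to |y| = 40 finds no solutions either.
No (x, y) in the scanned range satisfies the equation.

No integer solutions with |y| ≤ 40.


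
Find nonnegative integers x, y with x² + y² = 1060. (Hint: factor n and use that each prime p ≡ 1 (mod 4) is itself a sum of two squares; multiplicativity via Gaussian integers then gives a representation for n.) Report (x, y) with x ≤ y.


Step 1: Factor n = 1060 = 2^2 · 5 · 53.
Step 2: Check the mod-4 condition on each prime factor: 2 = 2 (special); 5 ≡ 1 (mod 4), exponent 1; 53 ≡ 1 (mod 4), exponent 1.
All primes ≡ 3 (mod 4) appear to even exponent (or don't appear), so by the two-squares theorem n IS expressible as a sum of two squares.
Step 3: Build a representation. Group n = k² · m with k = 2 and m = 5 · 53 = 265 (a product of primes ≡ 1 (mod 4)); a representation of m scales to one of n via (k·x)² + (k·y)² = k²(x² + y²). Each prime p ≡ 1 (mod 4) is itself a sum of two squares; find a² by testing p − a² for a perfect square:
  5: 5 − 1² = 4 = 2² ⇒ 5 = 1² + 2².
  53: 53 − 1² = 52, 53 − 2² = 49 = 7² ⇒ 53 = 2² + 7².
  Combine using the Brahmagupta–Fibonacci identity (a² + b²)(c² + d²) = (ac − bd)² + (ad + bc)² = (ac + bd)² + (ad − bc)²:
  5 · 53 = 265: from (1² + 2²)(2² + 7²), take (1·2 − 2·7, 1·7 + 2·2) = (2 − 14, 7 + 4) = (-12, 11); dropping signs (only squares matter) gives (12, 11); check 12² + 11² = 144 + 121 = 265 ✓.
  Scale by k = 2: (2·12, 2·11) = (24, 22).
Step 4: Order so x ≤ y and verify: 22² + 24² = 484 + 576 = 1060 = n. ✓

n = 1060 = 22² + 24² (one valid representation with x ≤ y).


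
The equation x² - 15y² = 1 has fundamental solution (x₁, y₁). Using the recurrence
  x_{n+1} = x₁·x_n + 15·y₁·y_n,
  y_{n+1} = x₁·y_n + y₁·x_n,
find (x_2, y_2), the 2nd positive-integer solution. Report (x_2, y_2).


Step 1: Find the fundamental solution (x₁, y₁) of x² - 15y² = 1.
  Expand √15 as a continued fraction. a₀ = ⌊√15⌋ = 3; iterate m_{k+1} = d_k·a_k − m_k, d_{k+1} = (15 − m_{k+1}²)/d_k, a_{k+1} = ⌊(a₀ + m_{k+1})/d_{k+1}⌋ (starting m₀ = 0, d₀ = 1), with convergents p_k = a_k·p_{k-1} + p_{k-2}, q_k = a_k·q_{k-1} + q_{k-2} (p₋₁ = 1, q₋₁ = 0):
  k = 0: a₀ = 3; p₀/q₀ = 3/1; p₀² − 15·q₀² = 9 − 15 = -6.
  k = 1: m = 3, d = 6, a = ⌊(3 + 3)/6⌋ = 1; p/q = (1·3 + 1)/(1·1 + 0) = 4/1; p² − 15·q² = 16 − 15 = 1.
  The first convergent with p² − 15·q² = 1 gives the fundamental solution (x₁, y₁) = (4, 1).
Step 2: Apply the recurrence (x_{n+1}, y_{n+1}) = (x₁x_n + 15y₁y_n, x₁y_n + y₁x_n) repeatedly.
  From (x_1, y_1) = (4, 1): x_2 = 4·4 + 15·1·1 = 31; y_2 = 4·1 + 1·4 = 8.
Step 3: Verify x_2² - 15·y_2² = 961 - 960 = 1 (should be 1). ✓

(x_1, y_1) = (4, 1); (x_2, y_2) = (31, 8).


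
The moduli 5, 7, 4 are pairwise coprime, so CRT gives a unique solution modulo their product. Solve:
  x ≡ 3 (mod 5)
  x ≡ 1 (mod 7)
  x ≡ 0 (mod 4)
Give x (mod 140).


Moduli 5, 7, 4 are pairwise coprime; by CRT there is a unique solution modulo M = 5 · 7 · 4 = 140.
Solve pairwise, accumulating the modulus:
  Start with x ≡ 3 (mod 5).
  Combine with x ≡ 1 (mod 7): since gcd(5, 7) = 1, we get a unique residue mod 35.
    Write x = 3 + 5·t and substitute into x ≡ 1 (mod 7): 5·t ≡ 1 − 3 = -2 (mod 7).
    Reduce coefficients mod 7: 5·t ≡ 5 (mod 7).
    The inverse of 5 mod 7 is 3 (since 5·3 = 15 = 2·7 + 1), so t ≡ 3·5 = 15 ≡ 1 (mod 7).
    Then x = 3 + 5·1 = 8, valid modulo lcm(5, 7) = 35: x ≡ 8 (mod 35).
  Combine with x ≡ 0 (mod 4): since gcd(35, 4) = 1, we get a unique residue mod 140.
    Write x = 8 + 35·t and substitute into x ≡ 0 (mod 4): 35·t ≡ 0 − 8 = -8 (mod 4).
    Reduce coefficients mod 4: 3·t ≡ 0 (mod 4).
    The inverse of 3 mod 4 is 3 (since 3·3 = 9 = 2·4 + 1), so t ≡ 3·0 = 0 ≡ 0 (mod 4).
    Then x = 8 + 35·0 = 8, valid modulo lcm(35, 4) = 140: x ≡ 8 (mod 140).
Verify: 8 mod 5 = 3 ✓, 8 mod 7 = 1 ✓, 8 mod 4 = 0 ✓.

x ≡ 8 (mod 140).


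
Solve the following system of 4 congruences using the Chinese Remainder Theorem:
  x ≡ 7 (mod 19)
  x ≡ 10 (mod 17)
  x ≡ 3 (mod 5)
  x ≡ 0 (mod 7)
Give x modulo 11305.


Product of moduli M = 19 · 17 · 5 · 7 = 11305.
Merge one congruence at a time:
  Start: x ≡ 7 (mod 19).
  Combine with x ≡ 10 (mod 17); new modulus lcm = 323.
    Write x = 7 + 19·t and substitute into x ≡ 10 (mod 17): 19·t ≡ 10 − 7 = 3 (mod 17).
    Reduce coefficients mod 17: 2·t ≡ 3 (mod 17).
    The inverse of 2 mod 17 is 9 (since 2·9 = 18 = 1·17 + 1), so t ≡ 9·3 = 27 ≡ 10 (mod 17).
    Then x = 7 + 19·10 = 197, valid modulo lcm(19, 17) = 323: x ≡ 197 (mod 323).
  Combine with x ≡ 3 (mod 5); new modulus lcm = 1615.
    Write x = 197 + 323·t and substitute into x ≡ 3 (mod 5): 323·t ≡ 3 − 197 = -194 (mod 5).
    Reduce coefficients mod 5: 3·t ≡ 1 (mod 5).
    The inverse of 3 mod 5 is 2 (since 3·2 = 6 = 1·5 + 1), so t ≡ 2·1 = 2 ≡ 2 (mod 5).
    Then x = 197 + 323·2 = 843, valid modulo lcm(323, 5) = 1615: x ≡ 843 (mod 1615).
  Combine with x ≡ 0 (mod 7); new modulus lcm = 11305.
    Write x = 843 + 1615·t and substitute into x ≡ 0 (mod 7): 1615·t ≡ 0 − 843 = -843 (mod 7).
    Reduce coefficients mod 7: 5·t ≡ 4 (mod 7).
    The inverse of 5 mod 7 is 3 (since 5·3 = 15 = 2·7 + 1), so t ≡ 3·4 = 12 ≡ 5 (mod 7).
    Then x = 843 + 1615·5 = 8918, valid modulo lcm(1615, 7) = 11305: x ≡ 8918 (mod 11305).
Verify against each original: 8918 mod 19 = 7, 8918 mod 17 = 10, 8918 mod 5 = 3, 8918 mod 7 = 0.

x ≡ 8918 (mod 11305).


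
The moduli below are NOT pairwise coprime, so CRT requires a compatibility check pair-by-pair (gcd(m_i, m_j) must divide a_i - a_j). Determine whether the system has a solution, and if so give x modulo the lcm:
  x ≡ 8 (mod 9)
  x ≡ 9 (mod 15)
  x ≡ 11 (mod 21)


Moduli 9, 15, 21 are not pairwise coprime, so CRT works modulo lcm(m_i) when all pairwise compatibility conditions hold.
Pairwise compatibility: gcd(m_i, m_j) must divide a_i - a_j for every pair.
Merge one congruence at a time:
  Start: x ≡ 8 (mod 9).
  Combine with x ≡ 9 (mod 15): gcd(9, 15) = 3, and 9 - 8 = 1 is NOT divisible by 3.
    ⇒ system is inconsistent (no integer solution).

No solution (the system is inconsistent).


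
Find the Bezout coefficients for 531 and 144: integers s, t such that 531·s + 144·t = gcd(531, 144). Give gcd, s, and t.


Euclidean algorithm on (531, 144) — divide until remainder is 0:
  531 = 3 · 144 + 99
  144 = 1 · 99 + 45
  99 = 2 · 45 + 9
  45 = 5 · 9 + 0
gcd(531, 144) = 9.
Track Bezout coefficients alongside the remainders: start with r₀ = 531 = a·1 + b·0 (s = 1, t = 0) and r₁ = 144 = a·0 + b·1 (s = 0, t = 1); each new remainder r_{k+1} = r_{k-1} − q_k·r_k inherits s_{k+1} = s_{k-1} − q_k·s_k, t_{k+1} = t_{k-1} − q_k·t_k, so r_k = a·s_k + b·t_k at every step:
  q = 3: r = 99, s = 1 − 3·0 = 1, t = 0 − 3·1 = -3  (check: 531·1 + 144·(-3) = 99)
  q = 1: r = 45, s = 0 − 1·1 = -1, t = 1 − 1·(-3) = 4  (check: 531·(-1) + 144·4 = 45)
  q = 2: r = 9, s = 1 − 2·(-1) = 3, t = -3 − 2·4 = -11  (check: 531·3 + 144·(-11) = 9)
The row with r = 9 (the gcd) gives the Bezout coefficients s = 3, t = -11.
Result: 531 · (3) + 144 · (-11) = 9.

gcd(531, 144) = 9; s = 3, t = -11 (check: 531·3 + 144·(-11) = 9).


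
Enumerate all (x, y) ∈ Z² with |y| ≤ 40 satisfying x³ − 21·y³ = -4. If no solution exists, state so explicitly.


The equation is x³ - 21y³ = -4. For fixed y, x³ = 21·y³ − 4, so a solution requires the RHS to be a perfect cube.
Strategy: iterate y from -40 to 40, compute RHS = 21·y³ − 4, and check whether it is a (positive or negative) perfect cube.
Check small values of y:
  y = 0: RHS = -4 is not a perfect cube.
  y = 1: RHS = 17 is not a perfect cube.
  y = -1: RHS = -25 is not a perfect cube.
  y = 2: RHS = 164 is not a perfect cube.
  y = -2: RHS = -172 is not a perfect cube.
  y = 3: RHS = 563 is not a perfect cube.
  y = -3: RHS = -571 is not a perfect cube.
Continuing the search up to |y| = 40 finds no solutions either.
No (x, y) in the scanned range satisfies the equation.

No integer solutions with |y| ≤ 40.


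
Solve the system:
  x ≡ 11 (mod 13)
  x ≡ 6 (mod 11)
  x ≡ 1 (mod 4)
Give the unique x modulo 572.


Moduli 13, 11, 4 are pairwise coprime; by CRT there is a unique solution modulo M = 13 · 11 · 4 = 572.
Solve pairwise, accumulating the modulus:
  Start with x ≡ 11 (mod 13).
  Combine with x ≡ 6 (mod 11): since gcd(13, 11) = 1, we get a unique residue mod 143.
    Write x = 11 + 13·t and substitute into x ≡ 6 (mod 11): 13·t ≡ 6 − 11 = -5 (mod 11).
    Reduce coefficients mod 11: 2·t ≡ 6 (mod 11).
    The inverse of 2 mod 11 is 6 (since 2·6 = 12 = 1·11 + 1), so t ≡ 6·6 = 36 ≡ 3 (mod 11).
    Then x = 11 + 13·3 = 50, valid modulo lcm(13, 11) = 143: x ≡ 50 (mod 143).
  Combine with x ≡ 1 (mod 4): since gcd(143, 4) = 1, we get a unique residue mod 572.
    Write x = 50 + 143·t and substitute into x ≡ 1 (mod 4): 143·t ≡ 1 − 50 = -49 (mod 4).
    Reduce coefficients mod 4: 3·t ≡ 3 (mod 4).
    The inverse of 3 mod 4 is 3 (since 3·3 = 9 = 2·4 + 1), so t ≡ 3·3 = 9 ≡ 1 (mod 4).
    Then x = 50 + 143·1 = 193, valid modulo lcm(143, 4) = 572: x ≡ 193 (mod 572).
Verify: 193 mod 13 = 11 ✓, 193 mod 11 = 6 ✓, 193 mod 4 = 1 ✓.

x ≡ 193 (mod 572).


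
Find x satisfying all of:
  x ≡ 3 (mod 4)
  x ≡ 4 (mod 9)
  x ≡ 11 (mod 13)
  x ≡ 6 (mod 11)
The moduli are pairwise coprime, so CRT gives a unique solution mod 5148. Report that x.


Product of moduli M = 4 · 9 · 13 · 11 = 5148.
Merge one congruence at a time:
  Start: x ≡ 3 (mod 4).
  Combine with x ≡ 4 (mod 9); new modulus lcm = 36.
    Write x = 3 + 4·t and substitute into x ≡ 4 (mod 9): 4·t ≡ 4 − 3 = 1 (mod 9).
    The inverse of 4 mod 9 is 7 (since 4·7 = 28 = 3·9 + 1), so t ≡ 7·1 = 7 ≡ 7 (mod 9).
    Then x = 3 + 4·7 = 31, valid modulo lcm(4, 9) = 36: x ≡ 31 (mod 36).
  Combine with x ≡ 11 (mod 13); new modulus lcm = 468.
    Write x = 31 + 36·t and substitute into x ≡ 11 (mod 13): 36·t ≡ 11 − 31 = -20 (mod 13).
    Reduce coefficients mod 13: 10·t ≡ 6 (mod 13).
    The inverse of 10 mod 13 is 4 (since 10·4 = 40 = 3·13 + 1), so t ≡ 4·6 = 24 ≡ 11 (mod 13).
    Then x = 31 + 36·11 = 427, valid modulo lcm(36, 13) = 468: x ≡ 427 (mod 468).
  Combine with x ≡ 6 (mod 11); new modulus lcm = 5148.
    Write x = 427 + 468·t and substitute into x ≡ 6 (mod 11): 468·t ≡ 6 − 427 = -421 (mod 11).
    Reduce coefficients mod 11: 6·t ≡ 8 (mod 11).
    The inverse of 6 mod 11 is 2 (since 6·2 = 12 = 1·11 + 1), so t ≡ 2·8 = 16 ≡ 5 (mod 11).
    Then x = 427 + 468·5 = 2767, valid modulo lcm(468, 11) = 5148: x ≡ 2767 (mod 5148).
Verify against each original: 2767 mod 4 = 3, 2767 mod 9 = 4, 2767 mod 13 = 11, 2767 mod 11 = 6.

x ≡ 2767 (mod 5148).


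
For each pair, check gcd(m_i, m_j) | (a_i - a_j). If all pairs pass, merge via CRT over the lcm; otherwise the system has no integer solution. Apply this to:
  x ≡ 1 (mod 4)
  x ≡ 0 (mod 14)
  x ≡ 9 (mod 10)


Moduli 4, 14, 10 are not pairwise coprime, so CRT works modulo lcm(m_i) when all pairwise compatibility conditions hold.
Pairwise compatibility: gcd(m_i, m_j) must divide a_i - a_j for every pair.
Merge one congruence at a time:
  Start: x ≡ 1 (mod 4).
  Combine with x ≡ 0 (mod 14): gcd(4, 14) = 2, and 0 - 1 = -1 is NOT divisible by 2.
    ⇒ system is inconsistent (no integer solution).

No solution (the system is inconsistent).
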